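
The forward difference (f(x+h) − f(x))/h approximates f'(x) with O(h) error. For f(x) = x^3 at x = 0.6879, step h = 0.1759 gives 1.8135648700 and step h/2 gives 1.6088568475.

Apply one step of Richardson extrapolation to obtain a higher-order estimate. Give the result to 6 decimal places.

1.404149

r = 1: numerator weight 2, denominator 1.
2*1.6088568475 = 3.2177136950; 3.2177136950 − 1.8135648700 = 1.4041488250
(2*1.6088568475 − 1.8135648700)/(2 − 1) = 1.4041488250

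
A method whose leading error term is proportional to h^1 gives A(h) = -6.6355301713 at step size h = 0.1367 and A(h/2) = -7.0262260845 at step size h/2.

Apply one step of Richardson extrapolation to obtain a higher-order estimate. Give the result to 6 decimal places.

-7.416922

r = 1, so 2^r = 2.
2*(-7.0262260845) = -14.0524521690; subtract (-6.6355301713) → -7.4169219977
R = (-7.4169219977)/1 = -7.4169219977
Shift from A(h/2): −0.3906959132.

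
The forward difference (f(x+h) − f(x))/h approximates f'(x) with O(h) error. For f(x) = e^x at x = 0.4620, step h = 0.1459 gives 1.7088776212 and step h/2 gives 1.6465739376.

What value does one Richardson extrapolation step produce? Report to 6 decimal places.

1.584270

Order 1 gives 2^r = 2 and 2^r − 1 = 1.
Numerator 2×A(h/2) − A(h) = 2×1.6465739376 − 1.7088776212 = 1.5842702540
Denominator 2 − 1 = 1.
Result: 1.5842702540
Gap between inputs: 6.230e-02; correction applied: −0.0623036836.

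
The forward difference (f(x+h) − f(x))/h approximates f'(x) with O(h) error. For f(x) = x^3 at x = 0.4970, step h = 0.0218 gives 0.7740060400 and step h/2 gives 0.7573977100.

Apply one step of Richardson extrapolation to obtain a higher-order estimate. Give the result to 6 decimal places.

r = 1: numerator weight 2, denominator 1.
Top: 2(0.7573977100) − (0.7740060400) = 0.7407893800
Denominator 2 − 1 = 1.
So the Richardson estimate is 0.7407893800.
Correction |R − A(h/2)| = 1.661e-02; gap |A(h/2) − A(h)| = 1.661e-02.

0.740789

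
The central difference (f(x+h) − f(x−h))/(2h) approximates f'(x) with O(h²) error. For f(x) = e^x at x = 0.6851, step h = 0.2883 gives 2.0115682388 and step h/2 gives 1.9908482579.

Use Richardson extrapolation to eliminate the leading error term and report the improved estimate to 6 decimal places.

The method has order 2: 2^2 = 4.
Weighted: 7.9633930316 − 2.0115682388 = 5.9518247928
Denominator 4 − 1 = 3.
5.9518247928 ÷ 3 = 1.9839415976
Shift from A(h/2): −0.0069066603.

1.983942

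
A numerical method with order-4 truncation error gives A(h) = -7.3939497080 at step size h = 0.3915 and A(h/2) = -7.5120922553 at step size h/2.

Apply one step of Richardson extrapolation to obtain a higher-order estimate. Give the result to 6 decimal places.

Leading term ∝ h^4; use weight 16 = 2^4.
2^4×A(h/2) = -120.1934760848; minus A(h) gives -112.7995263768.
Divide by 2^4 − 1 = 15.
R = (-112.7995263768)/15 = -7.5199684251
Shift from A(h/2): −0.0078761698.

-7.519968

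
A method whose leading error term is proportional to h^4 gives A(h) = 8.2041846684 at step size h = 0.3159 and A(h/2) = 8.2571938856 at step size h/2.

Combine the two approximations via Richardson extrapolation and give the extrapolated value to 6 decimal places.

With r = 4 the leading error scales as h^4, so the weight is 2^4 = 16.
Weighted: 132.1151021696 − 8.2041846684 = 123.9109175012
123.9109175012 ÷ 15 = 8.2607278334
Shift from A(h/2): +0.0035339478.

8.260728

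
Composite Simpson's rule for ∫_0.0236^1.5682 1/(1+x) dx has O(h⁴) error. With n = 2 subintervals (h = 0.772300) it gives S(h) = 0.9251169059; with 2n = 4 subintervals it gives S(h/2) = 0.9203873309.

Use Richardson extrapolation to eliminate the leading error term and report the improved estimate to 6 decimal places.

0.920072

With r = 4 the leading error scales as h^4, so the weight is 2^4 = 16.
Numerator 16×A(h/2) − A(h) = 16×0.9203873309 − 0.9251169059 = 13.8010803885
R = 13.8010803885/15 = 0.9200720259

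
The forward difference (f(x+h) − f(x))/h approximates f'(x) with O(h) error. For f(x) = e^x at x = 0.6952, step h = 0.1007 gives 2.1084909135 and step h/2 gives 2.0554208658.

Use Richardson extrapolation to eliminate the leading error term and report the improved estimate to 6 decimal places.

2.002351

Method order is 1; weight 2^1 = 2.
2×2.0554208658 = 4.1108417316; 4.1108417316 − 2.1084909135 = 2.0023508181
Extrapolated: 2.0023508181 / 1 = 2.0023508181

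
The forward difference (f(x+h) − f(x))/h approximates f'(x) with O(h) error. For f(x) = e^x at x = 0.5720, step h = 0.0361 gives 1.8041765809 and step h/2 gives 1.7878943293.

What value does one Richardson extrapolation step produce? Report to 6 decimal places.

1.771612

Leading term ∝ h^1; use weight 2 = 2^1.
Difference of the inputs: 1.7878943293 − 1.8041765809 = -0.0162822516
Divide by 2^1 − 1 = 1: (-0.0162822516)/1 = -0.0162822516
R = A(h/2) + (A(h/2) − A(h))/1 = 1.7878943293 − 0.0162822516 = 1.7716120777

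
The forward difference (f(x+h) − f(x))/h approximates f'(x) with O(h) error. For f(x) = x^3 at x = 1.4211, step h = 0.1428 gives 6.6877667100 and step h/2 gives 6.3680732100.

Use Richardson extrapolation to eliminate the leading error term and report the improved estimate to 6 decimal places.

6.048380

Error is O(h^1); halving h shrinks it by 2^1 = 2.
2·6.3680732100 = 12.7361464200; 12.7361464200 − 6.6877667100 = 6.0483797100
Divide by 2^1 − 1 = 1.
(2·6.3680732100 − 6.6877667100)/(2 − 1) = 6.0483797100
Shift from A(h/2): −0.3196935000.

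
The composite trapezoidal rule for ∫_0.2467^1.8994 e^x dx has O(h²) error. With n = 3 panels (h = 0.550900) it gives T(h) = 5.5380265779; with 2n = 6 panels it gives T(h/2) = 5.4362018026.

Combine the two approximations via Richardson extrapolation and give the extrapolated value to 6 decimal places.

5.402260

Order 2 gives 2^r = 4 and 2^r − 1 = 3.
4×5.4362018026 − 5.5380265779 = 16.2067806325
16.2067806325 ÷ 3 = 5.4022602108
Gap between inputs: 1.018e-01; correction applied: −0.0339415918.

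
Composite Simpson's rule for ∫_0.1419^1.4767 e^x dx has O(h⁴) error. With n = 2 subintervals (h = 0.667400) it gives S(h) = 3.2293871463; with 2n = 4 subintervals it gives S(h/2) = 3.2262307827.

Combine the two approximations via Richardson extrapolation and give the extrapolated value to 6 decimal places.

Order 4 gives 2^r = 16 and 2^r − 1 = 15.
2^4 × A(h/2) = 51.6196925232; minus A(h) gives 48.3903053769.
(16 × 3.2262307827 − 3.2293871463)/(16 − 1) = 3.2260203585

3.226020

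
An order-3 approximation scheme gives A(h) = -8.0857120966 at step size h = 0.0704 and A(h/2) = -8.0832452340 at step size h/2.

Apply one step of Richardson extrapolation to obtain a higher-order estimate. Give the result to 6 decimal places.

-8.082893

The method has order 3: 2^3 = 8.
2^3*A(h/2) = -64.6659618720; minus A(h) gives -56.5802497754.
Denominator 8 − 1 = 7.
Result: -8.0828928251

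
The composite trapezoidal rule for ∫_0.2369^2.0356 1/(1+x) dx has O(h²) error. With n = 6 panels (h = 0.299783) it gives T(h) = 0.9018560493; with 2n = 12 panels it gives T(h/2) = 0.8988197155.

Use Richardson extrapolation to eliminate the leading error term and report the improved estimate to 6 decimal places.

With r = 2 the leading error scales as h^2, so the weight is 2^2 = 4.
4×0.8988197155 = 3.5952788620; subtract 0.9018560493 → 2.6934228127
(4×0.8988197155 − 0.9018560493)/(4 − 1) = 0.8978076042

0.897808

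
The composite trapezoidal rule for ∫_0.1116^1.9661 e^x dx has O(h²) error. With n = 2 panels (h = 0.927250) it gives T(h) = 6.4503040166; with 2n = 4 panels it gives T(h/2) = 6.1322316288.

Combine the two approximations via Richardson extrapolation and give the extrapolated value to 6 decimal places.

r = 2, so 2^r = 4.
Weighted: 24.5289265152 − 6.4503040166 = 18.0786224986
18.0786224986 ÷ 3 = 6.0262074995
Correction |R − A(h/2)| = 1.060e-01; gap |A(h/2) − A(h)| = 3.181e-01.

6.026207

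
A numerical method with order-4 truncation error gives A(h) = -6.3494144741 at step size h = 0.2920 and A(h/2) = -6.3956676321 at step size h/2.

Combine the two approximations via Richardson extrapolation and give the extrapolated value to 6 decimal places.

-6.398751

Order 4 gives 2^r = 16 and 2^r − 1 = 15.
Numerator 16*A(h/2) − A(h) = 16*(-6.3956676321) − (-6.3494144741) = -95.9812676395
R = (-95.9812676395)/15 = -6.3987511760
Shift from A(h/2): −0.0030835439.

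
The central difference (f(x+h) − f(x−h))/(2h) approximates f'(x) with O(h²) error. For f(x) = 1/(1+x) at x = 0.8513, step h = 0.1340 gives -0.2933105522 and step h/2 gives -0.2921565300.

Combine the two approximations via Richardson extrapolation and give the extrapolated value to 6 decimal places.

-0.291772

Leading term ∝ h^2; use weight 4 = 2^2.
4·(-0.2921565300) = -1.1686261200; subtract (-0.2933105522) → -0.8753155678
Denominator 4 − 1 = 3.
R = (-0.8753155678)/3 = -0.2917718559
Shift from A(h/2): +0.0003846741.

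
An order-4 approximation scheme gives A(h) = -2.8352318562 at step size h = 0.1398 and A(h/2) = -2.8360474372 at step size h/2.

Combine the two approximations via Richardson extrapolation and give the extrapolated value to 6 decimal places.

-2.836102

The method has order 4: 2^4 = 16.
2^4 × A(h/2) = -45.3767589952; minus A(h) gives -42.5415271390.
Extrapolated: (-42.5415271390) / 15 = -2.8361018093
Correction |R − A(h/2)| = 5.437e-05; gap |A(h/2) − A(h)| = 8.156e-04.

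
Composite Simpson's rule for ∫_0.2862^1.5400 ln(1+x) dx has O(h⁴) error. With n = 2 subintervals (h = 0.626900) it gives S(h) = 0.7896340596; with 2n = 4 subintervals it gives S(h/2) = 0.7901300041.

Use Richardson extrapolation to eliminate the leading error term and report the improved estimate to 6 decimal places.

Order 4 gives 2^r = 16 and 2^r − 1 = 15.
16×0.7901300041 = 12.6420800656; subtract 0.7896340596 → 11.8524460060
Divide by 2^4 − 1 = 15.
R = 11.8524460060/15 = 0.7901630671
Gap between inputs: 4.959e-04; correction applied: +0.0000330630.

0.790163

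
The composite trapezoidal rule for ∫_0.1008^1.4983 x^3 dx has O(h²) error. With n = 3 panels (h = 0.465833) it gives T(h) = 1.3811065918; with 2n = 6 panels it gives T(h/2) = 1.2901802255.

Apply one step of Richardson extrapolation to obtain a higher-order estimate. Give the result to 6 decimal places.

1.259871

The method has order 2: 2^2 = 4.
Weighted: 5.1607209020 − 1.3811065918 = 3.7796143102
Denominator 4 − 1 = 3.
Result: 1.2598714367
Shift from A(h/2): −0.0303087888.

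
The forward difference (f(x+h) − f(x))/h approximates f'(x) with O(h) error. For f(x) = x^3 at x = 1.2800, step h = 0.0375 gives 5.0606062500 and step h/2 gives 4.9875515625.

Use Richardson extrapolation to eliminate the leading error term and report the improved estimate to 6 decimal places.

4.914497

r = 1: numerator weight 2, denominator 1.
A(h/2) − A(h) = 4.9875515625 − 5.0606062500 = -0.0730546875
Correction (A(h/2) − A(h))/(2 − 1) = (-0.0730546875)/1 = -0.0730546875
R = 4.9875515625 − 0.0730546875 = 4.9144968750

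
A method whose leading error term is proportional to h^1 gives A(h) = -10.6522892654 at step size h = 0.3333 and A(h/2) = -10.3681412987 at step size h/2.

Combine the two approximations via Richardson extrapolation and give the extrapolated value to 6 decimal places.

r = 1, so 2^r = 2.
2·(-10.3681412987) = -20.7362825974; (-20.7362825974) − (-10.6522892654) = -10.0839933320
Divide by 2^1 − 1 = 1.
Result: -10.0839933320

-10.083993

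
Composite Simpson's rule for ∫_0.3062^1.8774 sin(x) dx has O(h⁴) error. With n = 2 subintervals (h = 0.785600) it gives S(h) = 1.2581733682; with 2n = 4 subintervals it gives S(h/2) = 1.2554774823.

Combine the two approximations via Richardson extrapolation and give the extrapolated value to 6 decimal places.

1.255298

The method has order 4: 2^4 = 16.
Weighted: 20.0876397168 − 1.2581733682 = 18.8294663486
(16×1.2554774823 − 1.2581733682)/(16 − 1) = 1.2552977566
Shift from A(h/2): −0.0001797257.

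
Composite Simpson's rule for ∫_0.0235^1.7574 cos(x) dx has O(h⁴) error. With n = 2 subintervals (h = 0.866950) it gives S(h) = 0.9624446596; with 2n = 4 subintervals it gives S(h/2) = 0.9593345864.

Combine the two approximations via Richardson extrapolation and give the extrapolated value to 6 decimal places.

Error is O(h^4); halving h shrinks it by 2^4 = 16.
16·0.9593345864 − 0.9624446596 = 14.3869087228
Divide by 2^4 − 1 = 15.
Result: 0.9591272482
Shift from A(h/2): −0.0002073382.

0.959127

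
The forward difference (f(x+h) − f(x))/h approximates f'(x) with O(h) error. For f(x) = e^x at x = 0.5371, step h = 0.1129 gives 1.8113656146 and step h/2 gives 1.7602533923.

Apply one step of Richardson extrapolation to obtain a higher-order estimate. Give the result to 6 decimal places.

Leading term ∝ h^1; use weight 2 = 2^1.
Numerator 2×A(h/2) − A(h) = 2×1.7602533923 − 1.8113656146 = 1.7091411700
Divide by 2^1 − 1 = 1.
1.7091411700 ÷ 1 = 1.7091411700
Gap between inputs: 5.111e-02; correction applied: −0.0511122223.

1.709141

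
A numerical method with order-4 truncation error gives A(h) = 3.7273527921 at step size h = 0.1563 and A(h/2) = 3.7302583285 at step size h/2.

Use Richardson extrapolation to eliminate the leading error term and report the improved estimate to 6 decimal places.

Order 4 gives 2^r = 16 and 2^r − 1 = 15.
Top: 16(3.7302583285) − (3.7273527921) = 55.9567804639
Divide by 2^4 − 1 = 15.
Extrapolated: 55.9567804639 / 15 = 3.7304520309
Shift from A(h/2): +0.0001937024.

3.730452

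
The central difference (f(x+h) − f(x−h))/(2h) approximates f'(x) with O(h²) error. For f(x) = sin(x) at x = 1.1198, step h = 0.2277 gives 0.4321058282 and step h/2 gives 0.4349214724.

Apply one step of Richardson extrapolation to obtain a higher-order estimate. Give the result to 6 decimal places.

0.435860

r = 2, so 2^r = 4.
Weighted: 1.7396858896 − 0.4321058282 = 1.3075800614
(4*0.4349214724 − 0.4321058282)/(4 − 1) = 0.4358600205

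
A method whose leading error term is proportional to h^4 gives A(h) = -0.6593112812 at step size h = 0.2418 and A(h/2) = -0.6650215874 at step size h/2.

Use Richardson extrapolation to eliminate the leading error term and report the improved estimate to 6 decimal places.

Method order is 4; weight 2^4 = 16.
16×(-0.6650215874) − (-0.6593112812) = -9.9810341172
(16×(-0.6650215874) − (-0.6593112812))/(16 − 1) = -0.6654022745

-0.665402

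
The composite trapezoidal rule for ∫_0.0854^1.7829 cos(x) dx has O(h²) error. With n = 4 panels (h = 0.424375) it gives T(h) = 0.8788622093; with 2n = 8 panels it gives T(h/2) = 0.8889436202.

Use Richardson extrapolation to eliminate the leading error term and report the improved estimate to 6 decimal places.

The method has order 2: 2^2 = 4.
Difference of the inputs: 0.8889436202 − 0.8788622093 = 0.0100814109
Correction (A(h/2) − A(h))/(4 − 1) = 0.0100814109/3 = 0.0033604703
R = 0.8889436202 + 0.0033604703 = 0.8923040905
Shift from A(h/2): +0.0033604703.

0.892304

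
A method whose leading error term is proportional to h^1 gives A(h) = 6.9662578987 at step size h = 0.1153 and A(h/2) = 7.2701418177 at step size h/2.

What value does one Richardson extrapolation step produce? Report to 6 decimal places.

Order 1 gives 2^r = 2 and 2^r − 1 = 1.
Difference of the inputs: 7.2701418177 − 6.9662578987 = 0.3038839190
Correction (A(h/2) − A(h))/(2 − 1) = 0.3038839190/1 = 0.3038839190
R = A(h/2) + (A(h/2) − A(h))/1 = 7.2701418177 + 0.3038839190 = 7.5740257367

7.574026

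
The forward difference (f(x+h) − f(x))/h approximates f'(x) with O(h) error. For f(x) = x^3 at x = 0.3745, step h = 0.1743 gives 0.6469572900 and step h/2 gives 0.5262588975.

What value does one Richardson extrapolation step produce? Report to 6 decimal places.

Error is O(h^1); halving h shrinks it by 2^1 = 2.
2×0.5262588975 = 1.0525177950; subtract 0.6469572900 → 0.4055605050
Divide by 2^1 − 1 = 1.
0.4055605050 ÷ 1 = 0.4055605050
Shift from A(h/2): −0.1206983925.

0.405561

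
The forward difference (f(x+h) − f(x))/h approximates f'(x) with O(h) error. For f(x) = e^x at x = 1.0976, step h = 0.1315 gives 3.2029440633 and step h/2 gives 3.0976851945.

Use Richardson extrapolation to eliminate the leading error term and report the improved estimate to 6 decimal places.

2.992426

The method has order 1: 2^1 = 2.
Difference of the inputs: 3.0976851945 − 3.2029440633 = -0.1052588688
Correction (A(h/2) − A(h))/(2 − 1) = (-0.1052588688)/1 = -0.1052588688
R = 3.0976851945 − 0.1052588688 = 2.9924263257
Correction |R − A(h/2)| = 1.053e-01; gap |A(h/2) − A(h)| = 1.053e-01.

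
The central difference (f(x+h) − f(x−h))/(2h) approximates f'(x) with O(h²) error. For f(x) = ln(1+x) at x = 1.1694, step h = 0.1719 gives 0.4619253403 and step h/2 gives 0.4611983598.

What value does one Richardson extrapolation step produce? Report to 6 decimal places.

0.460956

r = 2: numerator weight 4, denominator 3.
Numerator 4×A(h/2) − A(h) = 4×0.4611983598 − 0.4619253403 = 1.3828680989
Denominator 4 − 1 = 3.
(4×0.4611983598 − 0.4619253403)/(4 − 1) = 0.4609560330
Shift from A(h/2): −0.0002423268.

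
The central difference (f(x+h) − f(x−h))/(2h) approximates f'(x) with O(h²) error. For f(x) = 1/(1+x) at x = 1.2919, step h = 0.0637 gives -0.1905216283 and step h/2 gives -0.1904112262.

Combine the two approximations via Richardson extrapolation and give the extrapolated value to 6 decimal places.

-0.190374

The method has order 2: 2^2 = 4.
Top: 4(-0.1904112262) − (-0.1905216283) = -0.5711232765
Denominator 4 − 1 = 3.
Extrapolated: (-0.5711232765) / 3 = -0.1903744255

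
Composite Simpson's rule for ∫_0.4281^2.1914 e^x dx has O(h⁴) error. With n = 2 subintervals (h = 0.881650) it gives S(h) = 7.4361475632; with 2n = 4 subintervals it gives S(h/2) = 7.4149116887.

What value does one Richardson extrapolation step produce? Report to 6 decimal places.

7.413496

Leading term ∝ h^4; use weight 16 = 2^4.
16·7.4149116887 = 118.6385870192; subtract 7.4361475632 → 111.2024394560
Extrapolated: 111.2024394560 / 15 = 7.4134959637
Gap between inputs: 2.124e-02; correction applied: −0.0014157250.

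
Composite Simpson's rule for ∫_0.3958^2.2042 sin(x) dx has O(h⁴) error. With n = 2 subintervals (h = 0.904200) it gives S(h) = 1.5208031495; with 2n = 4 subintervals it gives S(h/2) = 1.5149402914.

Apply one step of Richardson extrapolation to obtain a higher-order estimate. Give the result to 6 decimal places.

Error is O(h^4); halving h shrinks it by 2^4 = 16.
16·1.5149402914 − 1.5208031495 = 22.7182415129
(16·1.5149402914 − 1.5208031495)/(16 − 1) = 1.5145494342
Correction |R − A(h/2)| = 3.909e-04; gap |A(h/2) − A(h)| = 5.863e-03.

1.514549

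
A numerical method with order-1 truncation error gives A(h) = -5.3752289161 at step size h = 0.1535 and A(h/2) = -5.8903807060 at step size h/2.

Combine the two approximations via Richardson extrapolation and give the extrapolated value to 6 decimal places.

r = 1: numerator weight 2, denominator 1.
2×(-5.8903807060) − (-5.3752289161) = -6.4055324959
Divide by 2^1 − 1 = 1.
(-6.4055324959) ÷ 1 = -6.4055324959
Gap between inputs: 5.152e-01; correction applied: −0.5151517899.

-6.405532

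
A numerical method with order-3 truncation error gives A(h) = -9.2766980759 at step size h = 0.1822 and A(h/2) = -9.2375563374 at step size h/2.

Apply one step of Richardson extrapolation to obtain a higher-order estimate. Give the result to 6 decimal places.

-9.231965

With r = 3 the leading error scales as h^3, so the weight is 2^3 = 8.
8*(-9.2375563374) − (-9.2766980759) = -64.6237526233
R = (-64.6237526233)/7 = -9.2319646605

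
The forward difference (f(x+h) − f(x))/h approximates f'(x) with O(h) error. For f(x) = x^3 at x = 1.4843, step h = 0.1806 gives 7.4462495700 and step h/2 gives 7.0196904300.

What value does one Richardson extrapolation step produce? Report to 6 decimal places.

6.593131

Error is O(h^1); halving h shrinks it by 2^1 = 2.
2^1*A(h/2) = 14.0393808600; minus A(h) gives 6.5931312900.
Divide by 2^1 − 1 = 1.
Extrapolated: 6.5931312900 / 1 = 6.5931312900
Gap between inputs: 4.266e-01; correction applied: −0.4265591400.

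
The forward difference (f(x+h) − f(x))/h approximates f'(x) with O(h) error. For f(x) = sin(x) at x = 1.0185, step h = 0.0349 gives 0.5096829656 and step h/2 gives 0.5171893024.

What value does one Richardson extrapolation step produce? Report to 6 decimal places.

r = 1, so 2^r = 2.
Weighted: 1.0343786048 − 0.5096829656 = 0.5246956392
Divide by 2^1 − 1 = 1.
R = 0.5246956392/1 = 0.5246956392
Correction |R − A(h/2)| = 7.506e-03; gap |A(h/2) − A(h)| = 7.506e-03.

0.524696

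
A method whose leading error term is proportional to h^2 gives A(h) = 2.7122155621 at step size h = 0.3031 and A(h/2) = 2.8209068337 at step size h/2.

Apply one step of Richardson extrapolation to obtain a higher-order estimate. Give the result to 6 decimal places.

Leading term ∝ h^2; use weight 4 = 2^2.
4*2.8209068337 = 11.2836273348; 11.2836273348 − 2.7122155621 = 8.5714117727
Denominator 4 − 1 = 3.
8.5714117727 ÷ 3 = 2.8571372576

2.857137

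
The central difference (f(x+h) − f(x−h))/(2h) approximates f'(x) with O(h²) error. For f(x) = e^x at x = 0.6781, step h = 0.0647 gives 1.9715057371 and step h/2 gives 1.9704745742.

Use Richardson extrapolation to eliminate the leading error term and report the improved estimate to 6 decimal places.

r = 2, so 2^r = 4.
2^2·A(h/2) = 7.8818982968; minus A(h) gives 5.9103925597.
Divide by 2^2 − 1 = 3.
Result: 1.9701308532
Shift from A(h/2): −0.0003437210.

1.970131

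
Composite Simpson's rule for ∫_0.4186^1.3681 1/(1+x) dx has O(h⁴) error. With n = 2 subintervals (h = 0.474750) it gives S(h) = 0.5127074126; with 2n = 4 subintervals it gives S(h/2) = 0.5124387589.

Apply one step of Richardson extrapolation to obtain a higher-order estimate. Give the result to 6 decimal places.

0.512421

Order 4 gives 2^r = 16 and 2^r − 1 = 15.
16*0.5124387589 = 8.1990201424; 8.1990201424 − 0.5127074126 = 7.6863127298
Divide by 2^4 − 1 = 15.
R = 7.6863127298/15 = 0.5124208487
Shift from A(h/2): −0.0000179102.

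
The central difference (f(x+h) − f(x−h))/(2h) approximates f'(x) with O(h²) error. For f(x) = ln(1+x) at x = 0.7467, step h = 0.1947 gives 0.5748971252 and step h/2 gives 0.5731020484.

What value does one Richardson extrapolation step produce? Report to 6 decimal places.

0.572504

Method order is 2; weight 2^2 = 4.
Weighted: 2.2924081936 − 0.5748971252 = 1.7175110684
Denominator 4 − 1 = 3.
Extrapolated: 1.7175110684 / 3 = 0.5725036895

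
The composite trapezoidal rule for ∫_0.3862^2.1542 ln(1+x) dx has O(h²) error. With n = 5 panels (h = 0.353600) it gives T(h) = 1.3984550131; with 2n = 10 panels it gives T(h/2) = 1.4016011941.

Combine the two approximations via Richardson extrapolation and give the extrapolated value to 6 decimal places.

1.402650

Error is O(h^2); halving h shrinks it by 2^2 = 4.
Difference of the inputs: 1.4016011941 − 1.3984550131 = 0.0031461810
Correction (A(h/2) − A(h))/(4 − 1) = 0.0031461810/3 = 0.0010487270
R = A(h/2) + (A(h/2) − A(h))/3 = 1.4016011941 + 0.0010487270 = 1.4026499211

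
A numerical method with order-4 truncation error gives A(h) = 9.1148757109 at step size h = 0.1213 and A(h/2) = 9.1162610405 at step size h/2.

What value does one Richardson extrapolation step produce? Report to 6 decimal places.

r = 4: numerator weight 16, denominator 15.
Difference of the inputs: 9.1162610405 − 9.1148757109 = 0.0013853296
Divide by 2^4 − 1 = 15: 0.0013853296/15 = 0.0000923553
R = 9.1162610405 + 0.0000923553 = 9.1163533958
Correction |R − A(h/2)| = 9.236e-05; gap |A(h/2) − A(h)| = 1.385e-03.

9.116353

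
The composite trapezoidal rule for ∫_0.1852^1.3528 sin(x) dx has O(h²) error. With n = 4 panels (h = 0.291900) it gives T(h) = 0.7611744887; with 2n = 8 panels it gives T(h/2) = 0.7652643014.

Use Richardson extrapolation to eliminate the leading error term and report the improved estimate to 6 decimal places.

0.766628

The method has order 2: 2^2 = 4.
Top: 4(0.7652643014) − (0.7611744887) = 2.2998827169
Denominator 4 − 1 = 3.
(4×0.7652643014 − 0.7611744887)/(4 − 1) = 0.7666275723
Gap between inputs: 4.090e-03; correction applied: +0.0013632709.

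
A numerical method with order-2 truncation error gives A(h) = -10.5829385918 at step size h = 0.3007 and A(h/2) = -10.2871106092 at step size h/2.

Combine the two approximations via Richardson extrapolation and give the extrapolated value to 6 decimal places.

Leading term ∝ h^2; use weight 4 = 2^2.
Difference of the inputs: -10.2871106092 − (-10.5829385918) = 0.2958279826
Correction (A(h/2) − A(h))/(4 − 1) = 0.2958279826/3 = 0.0986093275
R = -10.2871106092 + 0.0986093275 = -10.1885012817

-10.188501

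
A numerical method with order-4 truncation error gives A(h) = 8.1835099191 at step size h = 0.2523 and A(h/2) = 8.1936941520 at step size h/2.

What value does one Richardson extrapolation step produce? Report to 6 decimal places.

8.194373

r = 4, so 2^r = 16.
Weighted: 131.0991064320 − 8.1835099191 = 122.9155965129
Denominator 16 − 1 = 15.
Extrapolated: 122.9155965129 / 15 = 8.1943731009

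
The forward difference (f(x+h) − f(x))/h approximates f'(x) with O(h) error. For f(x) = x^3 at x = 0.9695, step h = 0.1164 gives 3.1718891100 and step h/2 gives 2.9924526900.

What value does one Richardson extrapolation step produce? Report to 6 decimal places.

2.813016

Error is O(h^1); halving h shrinks it by 2^1 = 2.
2^1·A(h/2) = 5.9849053800; minus A(h) gives 2.8130162700.
Denominator 2 − 1 = 1.
So the Richardson estimate is 2.8130162700.
Gap between inputs: 1.794e-01; correction applied: −0.1794364200.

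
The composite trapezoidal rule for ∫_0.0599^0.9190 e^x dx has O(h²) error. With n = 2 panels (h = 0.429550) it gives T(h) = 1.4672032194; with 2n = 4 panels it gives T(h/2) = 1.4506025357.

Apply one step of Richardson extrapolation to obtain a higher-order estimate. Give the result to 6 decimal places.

1.445069

Leading term ∝ h^2; use weight 4 = 2^2.
Top: 4(1.4506025357) − (1.4672032194) = 4.3352069234
4.3352069234 ÷ 3 = 1.4450689745
Shift from A(h/2): −0.0055335612.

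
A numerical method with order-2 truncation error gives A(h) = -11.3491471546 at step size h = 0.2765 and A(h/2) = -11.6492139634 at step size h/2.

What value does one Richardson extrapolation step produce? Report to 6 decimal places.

Leading term ∝ h^2; use weight 4 = 2^2.
A(h/2) − A(h) = -11.6492139634 − (-11.3491471546) = -0.3000668088
Correction (A(h/2) − A(h))/(4 − 1) = (-0.3000668088)/3 = -0.1000222696
R = -11.6492139634 − 0.1000222696 = -11.7492362330
Correction |R − A(h/2)| = 1.000e-01; gap |A(h/2) − A(h)| = 3.001e-01.

-11.749236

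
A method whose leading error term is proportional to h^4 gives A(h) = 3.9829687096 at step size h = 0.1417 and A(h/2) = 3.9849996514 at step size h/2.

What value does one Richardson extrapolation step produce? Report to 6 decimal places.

r = 4, so 2^r = 16.
16 × 3.9849996514 − 3.9829687096 = 59.7770257128
Denominator 16 − 1 = 15.
59.7770257128 ÷ 15 = 3.9851350475

3.985135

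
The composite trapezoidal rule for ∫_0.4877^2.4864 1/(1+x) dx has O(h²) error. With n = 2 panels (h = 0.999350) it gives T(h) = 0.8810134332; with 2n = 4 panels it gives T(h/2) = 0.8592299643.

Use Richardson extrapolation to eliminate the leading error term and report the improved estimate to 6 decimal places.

0.851969

Error is O(h^2); halving h shrinks it by 2^2 = 4.
2^2*A(h/2) = 3.4369198572; minus A(h) gives 2.5559064240.
(4*0.8592299643 − 0.8810134332)/(4 − 1) = 0.8519688080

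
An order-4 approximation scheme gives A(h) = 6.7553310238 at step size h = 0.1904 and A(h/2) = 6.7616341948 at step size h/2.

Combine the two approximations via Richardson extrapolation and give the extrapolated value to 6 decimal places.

Leading term ∝ h^4; use weight 16 = 2^4.
16 × 6.7616341948 − 6.7553310238 = 101.4308160930
Divide by 2^4 − 1 = 15.
(16 × 6.7616341948 − 6.7553310238)/(16 − 1) = 6.7620544062

6.762054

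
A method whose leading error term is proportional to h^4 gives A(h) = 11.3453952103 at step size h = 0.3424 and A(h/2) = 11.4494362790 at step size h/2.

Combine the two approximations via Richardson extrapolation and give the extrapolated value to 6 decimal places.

The method has order 4: 2^4 = 16.
Weighted: 183.1909804640 − 11.3453952103 = 171.8455852537
Divide by 2^4 − 1 = 15.
(16*11.4494362790 − 11.3453952103)/(16 − 1) = 11.4563723502
Correction |R − A(h/2)| = 6.936e-03; gap |A(h/2) − A(h)| = 1.040e-01.

11.456372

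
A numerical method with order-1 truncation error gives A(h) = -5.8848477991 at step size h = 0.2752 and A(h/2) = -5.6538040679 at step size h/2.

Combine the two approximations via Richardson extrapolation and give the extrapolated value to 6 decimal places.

r = 1, so 2^r = 2.
2 × (-5.6538040679) = -11.3076081358; (-11.3076081358) − (-5.8848477991) = -5.4227603367
Denominator 2 − 1 = 1.
R = (-5.4227603367)/1 = -5.4227603367
Gap between inputs: 2.310e-01; correction applied: +0.2310437312.

-5.422760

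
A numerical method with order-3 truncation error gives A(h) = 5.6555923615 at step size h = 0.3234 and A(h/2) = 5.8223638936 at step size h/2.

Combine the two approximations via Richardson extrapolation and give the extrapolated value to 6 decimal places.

5.846188

r = 3: numerator weight 8, denominator 7.
8×5.8223638936 = 46.5789111488; 46.5789111488 − 5.6555923615 = 40.9233187873
Denominator 8 − 1 = 7.
Result: 5.8461883982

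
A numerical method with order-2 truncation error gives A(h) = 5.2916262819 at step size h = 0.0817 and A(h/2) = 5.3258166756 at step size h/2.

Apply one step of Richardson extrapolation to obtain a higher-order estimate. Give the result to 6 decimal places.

The method has order 2: 2^2 = 4.
4·5.3258166756 = 21.3032667024; subtract 5.2916262819 → 16.0116404205
Denominator 4 − 1 = 3.
16.0116404205 ÷ 3 = 5.3372134735
Shift from A(h/2): +0.0113967979.

5.337213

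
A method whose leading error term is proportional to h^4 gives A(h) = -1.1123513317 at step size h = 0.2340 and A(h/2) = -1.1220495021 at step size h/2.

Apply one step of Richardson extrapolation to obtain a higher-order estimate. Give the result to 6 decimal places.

r = 4: numerator weight 16, denominator 15.
16 × (-1.1220495021) − (-1.1123513317) = -16.8404407019
R = (-16.8404407019)/15 = -1.1226960468
Correction |R − A(h/2)| = 6.465e-04; gap |A(h/2) − A(h)| = 9.698e-03.

-1.122696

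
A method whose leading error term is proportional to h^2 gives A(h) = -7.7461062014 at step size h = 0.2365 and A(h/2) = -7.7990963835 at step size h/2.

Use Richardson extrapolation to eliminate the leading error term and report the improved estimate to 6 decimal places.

r = 2, so 2^r = 4.
2^2·A(h/2) = -31.1963855340; minus A(h) gives -23.4502793326.
Extrapolated: (-23.4502793326) / 3 = -7.8167597775
Shift from A(h/2): −0.0176633940.

-7.816760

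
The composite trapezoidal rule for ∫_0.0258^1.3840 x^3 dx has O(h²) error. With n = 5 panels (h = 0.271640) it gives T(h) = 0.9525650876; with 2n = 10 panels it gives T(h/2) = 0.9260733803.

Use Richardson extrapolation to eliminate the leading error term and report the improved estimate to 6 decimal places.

r = 2: numerator weight 4, denominator 3.
Top: 4(0.9260733803) − (0.9525650876) = 2.7517284336
Denominator 4 − 1 = 3.
2.7517284336 ÷ 3 = 0.9172428112

0.917243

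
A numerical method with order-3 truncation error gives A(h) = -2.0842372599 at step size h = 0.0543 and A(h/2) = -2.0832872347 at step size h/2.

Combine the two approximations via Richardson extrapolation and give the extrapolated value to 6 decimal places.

r = 3, so 2^r = 8.
Difference of the inputs: -2.0832872347 − (-2.0842372599) = 0.0009500252
Divide by 2^3 − 1 = 7: 0.0009500252/7 = 0.0001357179
R = A(h/2) + (A(h/2) − A(h))/7 = -2.0832872347 + 0.0001357179 = -2.0831515168
Shift from A(h/2): +0.0001357179.

-2.083152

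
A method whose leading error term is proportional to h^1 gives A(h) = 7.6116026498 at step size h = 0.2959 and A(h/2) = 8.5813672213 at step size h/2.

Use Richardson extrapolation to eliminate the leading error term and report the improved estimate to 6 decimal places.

Leading term ∝ h^1; use weight 2 = 2^1.
Difference of the inputs: 8.5813672213 − 7.6116026498 = 0.9697645715
Divide by 2^1 − 1 = 1: 0.9697645715/1 = 0.9697645715
R = A(h/2) + (A(h/2) − A(h))/1 = 8.5813672213 + 0.9697645715 = 9.5511317928
Correction |R − A(h/2)| = 9.698e-01; gap |A(h/2) − A(h)| = 9.698e-01.

9.551132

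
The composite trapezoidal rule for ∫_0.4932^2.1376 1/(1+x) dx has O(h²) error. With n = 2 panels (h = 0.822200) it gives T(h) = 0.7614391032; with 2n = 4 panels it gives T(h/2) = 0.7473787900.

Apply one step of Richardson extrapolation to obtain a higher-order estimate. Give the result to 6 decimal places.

0.742692

With r = 2 the leading error scales as h^2, so the weight is 2^2 = 4.
4*0.7473787900 = 2.9895151600; 2.9895151600 − 0.7614391032 = 2.2280760568
(4*0.7473787900 − 0.7614391032)/(4 − 1) = 0.7426920189
Correction |R − A(h/2)| = 4.687e-03; gap |A(h/2) − A(h)| = 1.406e-02.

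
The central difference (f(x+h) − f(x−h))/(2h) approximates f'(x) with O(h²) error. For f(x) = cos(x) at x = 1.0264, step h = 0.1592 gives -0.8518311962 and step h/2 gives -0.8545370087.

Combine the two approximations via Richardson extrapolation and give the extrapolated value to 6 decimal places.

Error is O(h^2); halving h shrinks it by 2^2 = 4.
A(h/2) − A(h) = -0.8545370087 − (-0.8518311962) = -0.0027058125
Divide by 2^2 − 1 = 3: (-0.0027058125)/3 = -0.0009019375
R = -0.8545370087 − 0.0009019375 = -0.8554389462

-0.855439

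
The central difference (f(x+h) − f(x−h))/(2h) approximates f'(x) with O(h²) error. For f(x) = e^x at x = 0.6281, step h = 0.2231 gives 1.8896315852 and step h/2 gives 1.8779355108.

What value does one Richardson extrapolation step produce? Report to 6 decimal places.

1.874037

r = 2: numerator weight 4, denominator 3.
4×1.8779355108 = 7.5117420432; subtract 1.8896315852 → 5.6221104580
R = 5.6221104580/3 = 1.8740368193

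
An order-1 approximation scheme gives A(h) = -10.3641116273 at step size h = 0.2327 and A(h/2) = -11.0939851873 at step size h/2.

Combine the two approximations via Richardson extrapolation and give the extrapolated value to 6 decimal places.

-11.823859

Method order is 1; weight 2^1 = 2.
Top: 2(-11.0939851873) − (-10.3641116273) = -11.8238587473
Extrapolated: (-11.8238587473) / 1 = -11.8238587473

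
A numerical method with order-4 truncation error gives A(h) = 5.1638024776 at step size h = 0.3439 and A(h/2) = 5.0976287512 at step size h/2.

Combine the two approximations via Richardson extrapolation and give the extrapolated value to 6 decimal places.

The method has order 4: 2^4 = 16.
16·5.0976287512 − 5.1638024776 = 76.3982575416
Denominator 16 − 1 = 15.
Result: 5.0932171694

5.093217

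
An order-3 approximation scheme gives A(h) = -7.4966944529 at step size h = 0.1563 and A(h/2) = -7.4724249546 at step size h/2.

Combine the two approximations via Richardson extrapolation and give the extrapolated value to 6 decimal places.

Order 3 gives 2^r = 8 and 2^r − 1 = 7.
8·(-7.4724249546) − (-7.4966944529) = -52.2827051839
(-52.2827051839) ÷ 7 = -7.4689578834

-7.468958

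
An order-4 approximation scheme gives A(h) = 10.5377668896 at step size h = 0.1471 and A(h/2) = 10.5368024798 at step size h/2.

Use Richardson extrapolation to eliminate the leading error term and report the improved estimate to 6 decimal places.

10.536738

r = 4: numerator weight 16, denominator 15.
16×10.5368024798 = 168.5888396768; 168.5888396768 − 10.5377668896 = 158.0510727872
158.0510727872 ÷ 15 = 10.5367381858
Correction |R − A(h/2)| = 6.429e-05; gap |A(h/2) − A(h)| = 9.644e-04.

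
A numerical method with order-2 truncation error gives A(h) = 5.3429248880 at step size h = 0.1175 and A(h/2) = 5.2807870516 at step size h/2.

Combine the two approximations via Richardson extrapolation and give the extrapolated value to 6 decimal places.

5.260074

r = 2, so 2^r = 4.
4·5.2807870516 − 5.3429248880 = 15.7802233184
Divide by 2^2 − 1 = 3.
So the Richardson estimate is 5.2600744395.
Correction |R − A(h/2)| = 2.071e-02; gap |A(h/2) − A(h)| = 6.214e-02.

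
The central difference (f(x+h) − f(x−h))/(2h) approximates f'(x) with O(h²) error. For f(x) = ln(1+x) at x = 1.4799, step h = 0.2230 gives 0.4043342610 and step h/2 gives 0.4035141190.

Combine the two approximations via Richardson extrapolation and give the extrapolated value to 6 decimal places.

Method order is 2; weight 2^2 = 4.
2^2 × A(h/2) = 1.6140564760; minus A(h) gives 1.2097222150.
(4 × 0.4035141190 − 0.4043342610)/(4 − 1) = 0.4032407383
Shift from A(h/2): −0.0002733807.

0.403241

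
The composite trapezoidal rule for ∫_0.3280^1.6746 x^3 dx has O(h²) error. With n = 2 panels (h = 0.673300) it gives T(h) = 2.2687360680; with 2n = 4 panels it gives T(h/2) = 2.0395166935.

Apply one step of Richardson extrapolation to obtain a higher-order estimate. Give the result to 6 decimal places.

1.963110

r = 2: numerator weight 4, denominator 3.
4×2.0395166935 = 8.1580667740; 8.1580667740 − 2.2687360680 = 5.8893307060
(4×2.0395166935 − 2.2687360680)/(4 − 1) = 1.9631102353
Gap between inputs: 2.292e-01; correction applied: −0.0764064582.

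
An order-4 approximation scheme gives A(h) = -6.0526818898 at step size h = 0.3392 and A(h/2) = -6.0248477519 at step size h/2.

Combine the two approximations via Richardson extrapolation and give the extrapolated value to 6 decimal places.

-6.022992

The method has order 4: 2^4 = 16.
Weighted: (-96.3975640304) − (-6.0526818898) = -90.3448821406
Divide by 2^4 − 1 = 15.
(16 × (-6.0248477519) − (-6.0526818898))/(16 − 1) = -6.0229921427
Gap between inputs: 2.783e-02; correction applied: +0.0018556092.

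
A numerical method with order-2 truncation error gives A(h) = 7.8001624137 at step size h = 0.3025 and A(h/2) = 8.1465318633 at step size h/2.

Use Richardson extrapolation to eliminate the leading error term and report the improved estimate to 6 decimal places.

r = 2: numerator weight 4, denominator 3.
4*8.1465318633 = 32.5861274532; 32.5861274532 − 7.8001624137 = 24.7859650395
Divide by 2^2 − 1 = 3.
R = 24.7859650395/3 = 8.2619883465
Correction |R − A(h/2)| = 1.155e-01; gap |A(h/2) − A(h)| = 3.464e-01.

8.261988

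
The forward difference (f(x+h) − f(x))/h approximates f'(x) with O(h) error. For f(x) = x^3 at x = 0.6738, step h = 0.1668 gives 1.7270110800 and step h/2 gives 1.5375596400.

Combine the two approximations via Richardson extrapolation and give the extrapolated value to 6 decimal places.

The method has order 1: 2^1 = 2.
Top: 2(1.5375596400) − (1.7270110800) = 1.3481082000
Divide by 2^1 − 1 = 1.
(2*1.5375596400 − 1.7270110800)/(2 − 1) = 1.3481082000

1.348108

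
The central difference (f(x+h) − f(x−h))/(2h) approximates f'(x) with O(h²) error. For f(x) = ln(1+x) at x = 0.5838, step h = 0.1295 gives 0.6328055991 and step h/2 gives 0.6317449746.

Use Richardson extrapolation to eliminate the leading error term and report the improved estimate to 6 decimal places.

Order 2 gives 2^r = 4 and 2^r − 1 = 3.
4*0.6317449746 = 2.5269798984; 2.5269798984 − 0.6328055991 = 1.8941742993
1.8941742993 ÷ 3 = 0.6313914331
Gap between inputs: 1.061e-03; correction applied: −0.0003535415.

0.631391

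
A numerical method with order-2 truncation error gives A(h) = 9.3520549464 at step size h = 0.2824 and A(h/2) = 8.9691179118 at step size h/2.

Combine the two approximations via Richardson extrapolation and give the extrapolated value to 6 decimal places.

8.841472

Order 2 gives 2^r = 4 and 2^r − 1 = 3.
4×8.9691179118 − 9.3520549464 = 26.5244167008
Divide by 2^2 − 1 = 3.
R = 26.5244167008/3 = 8.8414722336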